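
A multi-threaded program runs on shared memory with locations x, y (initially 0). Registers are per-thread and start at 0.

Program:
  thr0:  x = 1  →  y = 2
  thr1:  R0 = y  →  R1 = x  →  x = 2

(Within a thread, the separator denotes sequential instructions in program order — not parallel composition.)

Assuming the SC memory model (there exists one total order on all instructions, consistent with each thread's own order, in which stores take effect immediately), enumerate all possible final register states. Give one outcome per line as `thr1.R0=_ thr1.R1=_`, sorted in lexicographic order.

outcome vector order: (thr1.R0,thr1.R1)
|SC outcomes| = 3

thr1.R0=0 thr1.R1=0
thr1.R0=0 thr1.R1=1
thr1.R0=2 thr1.R1=1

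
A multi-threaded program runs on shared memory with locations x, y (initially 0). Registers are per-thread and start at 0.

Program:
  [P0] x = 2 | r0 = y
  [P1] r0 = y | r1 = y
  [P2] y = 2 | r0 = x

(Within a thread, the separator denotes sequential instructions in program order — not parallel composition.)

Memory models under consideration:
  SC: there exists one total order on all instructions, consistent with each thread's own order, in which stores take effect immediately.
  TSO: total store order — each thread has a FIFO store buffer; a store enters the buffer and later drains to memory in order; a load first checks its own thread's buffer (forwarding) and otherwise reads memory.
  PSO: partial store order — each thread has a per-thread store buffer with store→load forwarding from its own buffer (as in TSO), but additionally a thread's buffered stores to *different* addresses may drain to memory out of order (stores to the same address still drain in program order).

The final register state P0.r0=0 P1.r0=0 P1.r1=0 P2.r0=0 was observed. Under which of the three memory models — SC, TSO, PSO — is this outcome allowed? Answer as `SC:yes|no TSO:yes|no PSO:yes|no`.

SC:no TSO:yes PSO:yes

outcome vector order: (P0.r0,P1.r0,P1.r1,P2.r0)
SC: 9 outcomes — {0002; 0022; 0222; 2000; 2002; 2020; 2022; 2220; 2222}
TSO: 12 outcomes — {0000; 0002; 0020; 0022; 0220; 0222; 2000; 2002; 2020; 2022; 2220; 2222}
PSO: 12 outcomes — {0000; 0002; 0020; 0022; 0220; 0222; 2000; 2002; 2020; 2022; 2220; 2222}
target 0000 ∈ {TSO,PSO}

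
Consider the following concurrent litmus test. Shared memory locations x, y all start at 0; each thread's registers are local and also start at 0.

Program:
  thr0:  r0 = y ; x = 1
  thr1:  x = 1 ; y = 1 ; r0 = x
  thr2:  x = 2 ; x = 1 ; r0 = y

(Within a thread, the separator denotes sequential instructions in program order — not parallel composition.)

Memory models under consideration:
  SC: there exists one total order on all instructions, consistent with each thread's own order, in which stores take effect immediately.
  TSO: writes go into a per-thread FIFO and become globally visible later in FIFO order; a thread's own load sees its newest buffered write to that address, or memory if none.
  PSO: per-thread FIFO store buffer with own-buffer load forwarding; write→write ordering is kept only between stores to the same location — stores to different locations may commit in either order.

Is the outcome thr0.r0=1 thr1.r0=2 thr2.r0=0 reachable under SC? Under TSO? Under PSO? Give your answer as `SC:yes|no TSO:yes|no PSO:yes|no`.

SC:no TSO:yes PSO:yes

outcome vector order: (thr0.r0,thr1.r0,thr2.r0)
[SC] allowed = {(0,1,0), (0,1,1), (0,2,1), (1,1,0), (1,1,1), (1,2,1)}
[TSO] allowed = {(0,1,0), (0,1,1), (0,2,0), (0,2,1), (1,1,0), (1,1,1), (1,2,0), (1,2,1)}
[PSO] allowed = {(0,1,0), (0,1,1), (0,2,0), (0,2,1), (1,1,0), (1,1,1), (1,2,0), (1,2,1)}
target (1,2,0) ∈ {TSO,PSO}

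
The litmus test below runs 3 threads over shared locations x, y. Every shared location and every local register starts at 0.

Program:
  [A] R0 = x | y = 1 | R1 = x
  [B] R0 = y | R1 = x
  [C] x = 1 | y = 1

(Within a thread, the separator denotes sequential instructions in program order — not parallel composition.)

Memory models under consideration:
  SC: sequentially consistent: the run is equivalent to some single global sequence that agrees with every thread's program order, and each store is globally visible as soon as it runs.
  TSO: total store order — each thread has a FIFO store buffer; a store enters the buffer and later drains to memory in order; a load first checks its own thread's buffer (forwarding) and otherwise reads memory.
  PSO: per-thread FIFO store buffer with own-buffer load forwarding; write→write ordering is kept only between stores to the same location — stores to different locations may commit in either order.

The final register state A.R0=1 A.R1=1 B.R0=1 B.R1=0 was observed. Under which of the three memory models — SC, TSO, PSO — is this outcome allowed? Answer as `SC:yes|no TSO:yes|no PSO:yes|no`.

outcome vector order: (A.R0,A.R1,B.R0,B.R1)
SC: 11 outcomes — {0/0/0/0, 0/0/0/1, 0/0/1/0, 0/0/1/1, 0/1/0/0, 0/1/0/1, 0/1/1/0, 0/1/1/1, 1/1/0/0, 1/1/0/1, 1/1/1/1}
TSO: 11 outcomes — {0/0/0/0, 0/0/0/1, 0/0/1/0, 0/0/1/1, 0/1/0/0, 0/1/0/1, 0/1/1/0, 0/1/1/1, 1/1/0/0, 1/1/0/1, 1/1/1/1}
PSO: 12 outcomes — {0/0/0/0, 0/0/0/1, 0/0/1/0, 0/0/1/1, 0/1/0/0, 0/1/0/1, 0/1/1/0, 0/1/1/1, 1/1/0/0, 1/1/0/1, 1/1/1/0, 1/1/1/1}
target 1/1/1/0 ∈ {PSO}

SC:no TSO:no PSO:yes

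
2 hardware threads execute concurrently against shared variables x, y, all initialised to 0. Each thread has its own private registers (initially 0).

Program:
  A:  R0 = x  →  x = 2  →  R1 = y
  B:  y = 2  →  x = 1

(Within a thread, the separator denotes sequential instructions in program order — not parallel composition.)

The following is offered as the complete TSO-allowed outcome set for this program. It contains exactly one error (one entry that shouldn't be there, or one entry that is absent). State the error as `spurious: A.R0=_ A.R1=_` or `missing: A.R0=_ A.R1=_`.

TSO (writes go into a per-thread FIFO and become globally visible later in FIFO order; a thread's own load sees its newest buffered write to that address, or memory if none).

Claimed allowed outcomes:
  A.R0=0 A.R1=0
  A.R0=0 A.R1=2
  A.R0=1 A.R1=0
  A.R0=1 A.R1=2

outcome vector order: (A.R0,A.R1)
TSO (3): 0/0, 0/2, 1/2
claimed∖TSO = {1/0}

spurious: A.R0=1 A.R1=0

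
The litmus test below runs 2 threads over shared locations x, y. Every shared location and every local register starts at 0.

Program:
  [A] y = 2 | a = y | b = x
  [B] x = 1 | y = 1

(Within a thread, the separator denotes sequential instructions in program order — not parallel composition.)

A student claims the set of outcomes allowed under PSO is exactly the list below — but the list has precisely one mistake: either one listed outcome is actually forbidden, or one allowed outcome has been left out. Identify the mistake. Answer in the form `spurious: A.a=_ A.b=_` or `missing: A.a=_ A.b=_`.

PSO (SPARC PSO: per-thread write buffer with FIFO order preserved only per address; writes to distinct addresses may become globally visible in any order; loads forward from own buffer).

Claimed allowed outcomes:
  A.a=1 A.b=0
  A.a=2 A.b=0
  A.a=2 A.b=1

missing: A.a=1 A.b=1

outcome vector order: (A.a,A.b)
[PSO] allowed = {1/0 1/1 2/0 2/1}
PSO∖claimed = {1/1}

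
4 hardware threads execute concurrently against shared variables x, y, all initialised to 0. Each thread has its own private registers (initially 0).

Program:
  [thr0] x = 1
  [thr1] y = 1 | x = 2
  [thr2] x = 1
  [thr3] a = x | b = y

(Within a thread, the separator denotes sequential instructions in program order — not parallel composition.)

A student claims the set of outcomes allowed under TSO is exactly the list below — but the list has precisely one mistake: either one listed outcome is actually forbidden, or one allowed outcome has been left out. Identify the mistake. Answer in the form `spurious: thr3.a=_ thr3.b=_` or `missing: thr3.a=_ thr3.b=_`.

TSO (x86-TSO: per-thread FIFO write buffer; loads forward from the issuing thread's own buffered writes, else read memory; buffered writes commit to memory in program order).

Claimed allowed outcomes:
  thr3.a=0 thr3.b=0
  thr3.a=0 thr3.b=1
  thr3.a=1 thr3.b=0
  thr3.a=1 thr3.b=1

outcome vector order: (thr3.a,thr3.b)
under TSO → 00, 01, 10, 11, 21
TSO∖claimed = {21}

missing: thr3.a=2 thr3.b=1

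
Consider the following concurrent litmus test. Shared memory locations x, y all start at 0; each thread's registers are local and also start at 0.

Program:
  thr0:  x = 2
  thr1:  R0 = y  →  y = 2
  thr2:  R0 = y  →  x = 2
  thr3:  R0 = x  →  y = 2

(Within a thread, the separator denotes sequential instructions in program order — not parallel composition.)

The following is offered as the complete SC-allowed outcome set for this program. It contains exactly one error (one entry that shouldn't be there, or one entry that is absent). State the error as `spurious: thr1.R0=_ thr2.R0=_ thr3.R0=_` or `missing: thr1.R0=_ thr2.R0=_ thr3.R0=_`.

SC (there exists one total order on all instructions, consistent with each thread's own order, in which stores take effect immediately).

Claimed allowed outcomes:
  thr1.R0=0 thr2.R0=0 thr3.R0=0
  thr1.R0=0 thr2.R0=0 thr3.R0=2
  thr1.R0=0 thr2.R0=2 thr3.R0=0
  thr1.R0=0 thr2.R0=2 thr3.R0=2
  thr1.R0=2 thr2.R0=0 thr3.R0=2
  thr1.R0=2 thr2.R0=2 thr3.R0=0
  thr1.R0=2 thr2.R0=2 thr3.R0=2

outcome vector order: (thr1.R0,thr2.R0,thr3.R0)
SC (8): 000 002 020 022 200 202 220 222
SC∖claimed = {200}

missing: thr1.R0=2 thr2.R0=0 thr3.R0=0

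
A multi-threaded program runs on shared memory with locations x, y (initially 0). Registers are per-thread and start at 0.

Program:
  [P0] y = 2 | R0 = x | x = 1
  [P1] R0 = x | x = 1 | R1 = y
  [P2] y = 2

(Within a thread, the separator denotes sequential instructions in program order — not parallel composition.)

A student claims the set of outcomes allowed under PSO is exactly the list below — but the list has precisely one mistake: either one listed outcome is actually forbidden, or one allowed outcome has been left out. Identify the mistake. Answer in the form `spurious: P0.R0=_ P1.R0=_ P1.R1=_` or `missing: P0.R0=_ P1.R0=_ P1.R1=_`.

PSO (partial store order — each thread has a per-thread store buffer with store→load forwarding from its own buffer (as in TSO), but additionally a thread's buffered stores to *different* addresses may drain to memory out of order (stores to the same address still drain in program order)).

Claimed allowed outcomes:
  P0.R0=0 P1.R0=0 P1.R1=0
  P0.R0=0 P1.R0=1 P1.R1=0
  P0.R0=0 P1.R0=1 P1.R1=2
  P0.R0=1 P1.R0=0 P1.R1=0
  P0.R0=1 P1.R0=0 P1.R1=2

missing: P0.R0=0 P1.R0=0 P1.R1=2

outcome vector order: (P0.R0,P1.R0,P1.R1)
[PSO] allowed = {(0,0,0) (0,0,2) (0,1,0) (0,1,2) (1,0,0) (1,0,2)}
PSO∖claimed = {(0,0,2)}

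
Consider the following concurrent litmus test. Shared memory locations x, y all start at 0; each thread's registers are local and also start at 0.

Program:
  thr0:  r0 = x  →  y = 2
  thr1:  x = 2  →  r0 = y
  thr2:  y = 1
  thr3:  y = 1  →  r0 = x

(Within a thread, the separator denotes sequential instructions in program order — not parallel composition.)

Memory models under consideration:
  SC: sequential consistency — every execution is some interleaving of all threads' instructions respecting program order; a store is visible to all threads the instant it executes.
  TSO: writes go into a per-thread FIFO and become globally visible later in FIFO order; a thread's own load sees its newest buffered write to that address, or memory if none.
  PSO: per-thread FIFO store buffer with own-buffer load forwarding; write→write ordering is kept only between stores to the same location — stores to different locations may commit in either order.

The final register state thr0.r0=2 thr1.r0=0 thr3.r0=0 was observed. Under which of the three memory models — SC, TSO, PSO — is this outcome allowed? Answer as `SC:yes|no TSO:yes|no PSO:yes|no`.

outcome vector order: (thr0.r0,thr1.r0,thr3.r0)
[SC] allowed = {(0,0,2) (0,1,0) (0,1,2) (0,2,0) (0,2,2) (2,0,2) (2,1,0) (2,1,2) (2,2,0) (2,2,2)}
[TSO] allowed = {(0,0,0) (0,0,2) (0,1,0) (0,1,2) (0,2,0) (0,2,2) (2,0,0) (2,0,2) (2,1,0) (2,1,2) (2,2,0) (2,2,2)}
[PSO] allowed = {(0,0,0) (0,0,2) (0,1,0) (0,1,2) (0,2,0) (0,2,2) (2,0,0) (2,0,2) (2,1,0) (2,1,2) (2,2,0) (2,2,2)}
target (2,0,0) ∈ {TSO,PSO}

SC:no TSO:yes PSO:yes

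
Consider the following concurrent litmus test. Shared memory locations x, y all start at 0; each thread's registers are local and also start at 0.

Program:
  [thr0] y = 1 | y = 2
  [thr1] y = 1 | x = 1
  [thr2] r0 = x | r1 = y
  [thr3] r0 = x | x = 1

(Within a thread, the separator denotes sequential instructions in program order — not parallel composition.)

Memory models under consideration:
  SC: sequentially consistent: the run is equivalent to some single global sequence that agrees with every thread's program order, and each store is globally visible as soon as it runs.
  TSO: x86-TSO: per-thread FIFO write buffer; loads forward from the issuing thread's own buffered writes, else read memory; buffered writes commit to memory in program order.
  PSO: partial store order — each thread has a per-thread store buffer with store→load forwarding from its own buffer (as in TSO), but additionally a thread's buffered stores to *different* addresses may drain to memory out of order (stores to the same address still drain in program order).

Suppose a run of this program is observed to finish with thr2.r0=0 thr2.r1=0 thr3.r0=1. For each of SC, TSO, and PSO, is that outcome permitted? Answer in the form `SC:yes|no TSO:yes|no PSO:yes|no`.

SC:yes TSO:yes PSO:yes

outcome vector order: (thr2.r0,thr2.r1,thr3.r0)
under SC → (0,0,0); (0,0,1); (0,1,0); (0,1,1); (0,2,0); (0,2,1); (1,0,0); (1,1,0); (1,1,1); (1,2,0); (1,2,1)
under TSO → (0,0,0); (0,0,1); (0,1,0); (0,1,1); (0,2,0); (0,2,1); (1,0,0); (1,1,0); (1,1,1); (1,2,0); (1,2,1)
under PSO → (0,0,0); (0,0,1); (0,1,0); (0,1,1); (0,2,0); (0,2,1); (1,0,0); (1,0,1); (1,1,0); (1,1,1); (1,2,0); (1,2,1)
target (0,0,1) ∈ {SC,TSO,PSO}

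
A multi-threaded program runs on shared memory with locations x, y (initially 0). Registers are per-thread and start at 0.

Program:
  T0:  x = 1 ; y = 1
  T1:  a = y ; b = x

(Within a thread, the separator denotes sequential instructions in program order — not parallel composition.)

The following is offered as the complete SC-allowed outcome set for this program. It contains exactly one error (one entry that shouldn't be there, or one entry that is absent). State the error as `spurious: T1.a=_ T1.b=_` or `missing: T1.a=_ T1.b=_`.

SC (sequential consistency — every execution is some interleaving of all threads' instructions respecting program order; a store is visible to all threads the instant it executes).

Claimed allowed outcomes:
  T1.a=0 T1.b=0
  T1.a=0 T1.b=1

missing: T1.a=1 T1.b=1

outcome vector order: (T1.a,T1.b)
[SC] allowed = {(0,0), (0,1), (1,1)}
SC∖claimed = {(1,1)}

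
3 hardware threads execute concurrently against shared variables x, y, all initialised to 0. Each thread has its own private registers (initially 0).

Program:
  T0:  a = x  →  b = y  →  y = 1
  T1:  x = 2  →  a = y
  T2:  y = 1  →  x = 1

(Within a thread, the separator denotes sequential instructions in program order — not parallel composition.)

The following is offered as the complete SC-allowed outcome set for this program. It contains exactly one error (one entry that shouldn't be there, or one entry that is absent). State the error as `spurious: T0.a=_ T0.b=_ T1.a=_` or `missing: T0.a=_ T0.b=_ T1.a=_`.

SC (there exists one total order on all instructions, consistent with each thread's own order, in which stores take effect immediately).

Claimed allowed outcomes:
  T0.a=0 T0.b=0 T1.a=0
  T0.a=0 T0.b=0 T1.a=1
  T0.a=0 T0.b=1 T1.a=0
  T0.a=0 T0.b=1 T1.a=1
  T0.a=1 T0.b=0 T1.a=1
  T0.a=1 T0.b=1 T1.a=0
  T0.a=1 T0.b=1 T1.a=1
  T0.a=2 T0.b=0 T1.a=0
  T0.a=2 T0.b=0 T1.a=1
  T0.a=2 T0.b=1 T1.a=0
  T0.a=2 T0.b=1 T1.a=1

outcome vector order: (T0.a,T0.b,T1.a)
under SC → 0/0/0 0/0/1 0/1/0 0/1/1 1/1/0 1/1/1 2/0/0 2/0/1 2/1/0 2/1/1
claimed∖SC = {1/0/1}

spurious: T0.a=1 T0.b=0 T1.a=1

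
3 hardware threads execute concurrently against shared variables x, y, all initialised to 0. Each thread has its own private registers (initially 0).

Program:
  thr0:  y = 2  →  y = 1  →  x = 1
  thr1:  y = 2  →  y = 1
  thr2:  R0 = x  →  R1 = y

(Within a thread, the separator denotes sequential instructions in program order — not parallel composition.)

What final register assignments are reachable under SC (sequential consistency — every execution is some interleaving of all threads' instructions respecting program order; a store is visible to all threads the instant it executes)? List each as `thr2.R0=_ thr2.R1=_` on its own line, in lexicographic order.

outcome vector order: (thr2.R0,thr2.R1)
|SC outcomes| = 5

thr2.R0=0 thr2.R1=0
thr2.R0=0 thr2.R1=1
thr2.R0=0 thr2.R1=2
thr2.R0=1 thr2.R1=1
thr2.R0=1 thr2.R1=2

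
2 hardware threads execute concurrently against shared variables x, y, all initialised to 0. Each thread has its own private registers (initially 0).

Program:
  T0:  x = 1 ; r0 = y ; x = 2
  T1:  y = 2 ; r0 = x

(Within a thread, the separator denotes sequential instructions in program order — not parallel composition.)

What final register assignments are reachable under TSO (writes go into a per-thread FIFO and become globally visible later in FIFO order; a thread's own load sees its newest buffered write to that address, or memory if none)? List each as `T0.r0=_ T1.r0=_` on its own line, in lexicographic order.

T0.r0=0 T1.r0=0
T0.r0=0 T1.r0=1
T0.r0=0 T1.r0=2
T0.r0=2 T1.r0=0
T0.r0=2 T1.r0=1
T0.r0=2 T1.r0=2

outcome vector order: (T0.r0,T1.r0)
|TSO outcomes| = 6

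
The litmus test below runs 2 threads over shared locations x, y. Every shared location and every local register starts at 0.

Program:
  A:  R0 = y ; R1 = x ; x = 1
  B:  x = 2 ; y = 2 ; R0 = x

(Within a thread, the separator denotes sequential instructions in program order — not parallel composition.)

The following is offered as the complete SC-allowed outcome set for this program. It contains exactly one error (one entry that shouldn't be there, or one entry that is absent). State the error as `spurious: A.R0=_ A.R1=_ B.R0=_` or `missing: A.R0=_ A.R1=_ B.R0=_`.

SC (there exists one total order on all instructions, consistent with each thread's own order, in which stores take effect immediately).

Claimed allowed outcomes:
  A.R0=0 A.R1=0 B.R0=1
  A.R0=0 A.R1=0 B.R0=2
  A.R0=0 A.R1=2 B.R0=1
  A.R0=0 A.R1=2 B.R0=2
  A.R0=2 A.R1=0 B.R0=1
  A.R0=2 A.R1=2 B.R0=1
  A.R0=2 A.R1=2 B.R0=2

outcome vector order: (A.R0,A.R1,B.R0)
SC: 6 outcomes — {001, 002, 021, 022, 221, 222}
claimed∖SC = {201}

spurious: A.R0=2 A.R1=0 B.R0=1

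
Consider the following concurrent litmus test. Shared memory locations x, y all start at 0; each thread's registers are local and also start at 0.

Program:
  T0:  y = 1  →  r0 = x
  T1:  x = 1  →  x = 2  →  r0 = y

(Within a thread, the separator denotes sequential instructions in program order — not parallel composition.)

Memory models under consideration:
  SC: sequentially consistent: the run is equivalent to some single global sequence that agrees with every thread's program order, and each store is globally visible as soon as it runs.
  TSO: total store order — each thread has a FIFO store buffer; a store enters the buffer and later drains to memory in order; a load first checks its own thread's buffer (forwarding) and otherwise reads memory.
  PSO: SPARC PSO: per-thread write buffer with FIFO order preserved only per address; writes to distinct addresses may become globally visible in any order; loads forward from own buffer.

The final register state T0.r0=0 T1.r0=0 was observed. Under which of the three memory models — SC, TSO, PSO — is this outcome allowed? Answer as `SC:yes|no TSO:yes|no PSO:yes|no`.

outcome vector order: (T0.r0,T1.r0)
[SC] allowed = {01 11 20 21}
[TSO] allowed = {00 01 10 11 20 21}
[PSO] allowed = {00 01 10 11 20 21}
target 00 ∈ {TSO,PSO}

SC:no TSO:yes PSO:yes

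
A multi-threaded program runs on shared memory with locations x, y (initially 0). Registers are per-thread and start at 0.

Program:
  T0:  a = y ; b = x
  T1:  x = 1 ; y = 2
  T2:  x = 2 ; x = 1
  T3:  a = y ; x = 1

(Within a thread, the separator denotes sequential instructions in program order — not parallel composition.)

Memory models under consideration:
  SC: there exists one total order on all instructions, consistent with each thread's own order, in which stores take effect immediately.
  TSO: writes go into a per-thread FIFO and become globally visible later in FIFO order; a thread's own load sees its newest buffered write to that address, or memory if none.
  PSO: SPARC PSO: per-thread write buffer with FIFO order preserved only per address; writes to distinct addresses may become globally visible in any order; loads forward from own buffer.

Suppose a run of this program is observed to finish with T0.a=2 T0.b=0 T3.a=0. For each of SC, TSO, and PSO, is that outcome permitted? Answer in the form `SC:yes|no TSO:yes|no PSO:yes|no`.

SC:no TSO:no PSO:yes

outcome vector order: (T0.a,T0.b,T3.a)
under SC → 0/0/0, 0/0/2, 0/1/0, 0/1/2, 0/2/0, 0/2/2, 2/1/0, 2/1/2, 2/2/0, 2/2/2
under TSO → 0/0/0, 0/0/2, 0/1/0, 0/1/2, 0/2/0, 0/2/2, 2/1/0, 2/1/2, 2/2/0, 2/2/2
under PSO → 0/0/0, 0/0/2, 0/1/0, 0/1/2, 0/2/0, 0/2/2, 2/0/0, 2/0/2, 2/1/0, 2/1/2, 2/2/0, 2/2/2
target 2/0/0 ∈ {PSO}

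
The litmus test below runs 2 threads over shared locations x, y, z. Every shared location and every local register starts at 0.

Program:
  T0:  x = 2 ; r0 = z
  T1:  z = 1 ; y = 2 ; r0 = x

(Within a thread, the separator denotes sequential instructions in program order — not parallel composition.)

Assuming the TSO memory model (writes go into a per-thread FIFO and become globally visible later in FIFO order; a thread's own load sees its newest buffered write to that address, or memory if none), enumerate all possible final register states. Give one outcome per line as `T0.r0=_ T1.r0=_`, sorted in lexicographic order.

T0.r0=0 T1.r0=0
T0.r0=0 T1.r0=2
T0.r0=1 T1.r0=0
T0.r0=1 T1.r0=2

outcome vector order: (T0.r0,T1.r0)
|TSO outcomes| = 4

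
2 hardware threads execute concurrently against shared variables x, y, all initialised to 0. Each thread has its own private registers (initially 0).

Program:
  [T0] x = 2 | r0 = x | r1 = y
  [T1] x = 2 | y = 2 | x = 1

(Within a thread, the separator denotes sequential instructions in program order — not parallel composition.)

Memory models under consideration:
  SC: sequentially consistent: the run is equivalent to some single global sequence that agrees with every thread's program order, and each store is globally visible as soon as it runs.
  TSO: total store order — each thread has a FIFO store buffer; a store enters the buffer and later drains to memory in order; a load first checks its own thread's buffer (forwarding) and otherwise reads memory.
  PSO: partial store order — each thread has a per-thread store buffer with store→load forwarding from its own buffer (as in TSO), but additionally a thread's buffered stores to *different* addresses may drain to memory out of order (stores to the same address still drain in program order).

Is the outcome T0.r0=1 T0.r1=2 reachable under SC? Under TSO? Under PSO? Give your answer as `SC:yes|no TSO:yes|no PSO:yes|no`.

outcome vector order: (T0.r0,T0.r1)
SC: 3 outcomes — {1/2, 2/0, 2/2}
TSO: 3 outcomes — {1/2, 2/0, 2/2}
PSO: 4 outcomes — {1/0, 1/2, 2/0, 2/2}
target 1/2 ∈ {SC,TSO,PSO}

SC:yes TSO:yes PSO:yes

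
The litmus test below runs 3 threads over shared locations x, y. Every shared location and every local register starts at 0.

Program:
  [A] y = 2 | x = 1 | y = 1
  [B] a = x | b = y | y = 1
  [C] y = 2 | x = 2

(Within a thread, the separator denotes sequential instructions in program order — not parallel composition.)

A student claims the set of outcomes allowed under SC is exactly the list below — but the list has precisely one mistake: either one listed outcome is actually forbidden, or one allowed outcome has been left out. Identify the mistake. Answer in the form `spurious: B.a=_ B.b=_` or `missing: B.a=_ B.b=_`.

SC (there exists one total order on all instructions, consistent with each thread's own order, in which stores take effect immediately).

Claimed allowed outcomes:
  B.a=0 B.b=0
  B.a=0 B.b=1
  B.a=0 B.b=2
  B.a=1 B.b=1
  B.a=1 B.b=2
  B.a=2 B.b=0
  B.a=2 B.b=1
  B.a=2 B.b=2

spurious: B.a=2 B.b=0

outcome vector order: (B.a,B.b)
under SC → 00 01 02 11 12 21 22
claimed∖SC = {20}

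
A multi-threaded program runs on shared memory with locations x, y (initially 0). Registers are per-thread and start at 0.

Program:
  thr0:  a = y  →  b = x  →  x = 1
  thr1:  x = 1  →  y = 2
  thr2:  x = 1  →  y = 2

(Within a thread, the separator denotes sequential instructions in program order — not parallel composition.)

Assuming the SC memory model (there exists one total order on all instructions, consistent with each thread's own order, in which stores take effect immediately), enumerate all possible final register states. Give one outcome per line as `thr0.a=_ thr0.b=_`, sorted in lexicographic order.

outcome vector order: (thr0.a,thr0.b)
|SC outcomes| = 3

thr0.a=0 thr0.b=0
thr0.a=0 thr0.b=1
thr0.a=2 thr0.b=1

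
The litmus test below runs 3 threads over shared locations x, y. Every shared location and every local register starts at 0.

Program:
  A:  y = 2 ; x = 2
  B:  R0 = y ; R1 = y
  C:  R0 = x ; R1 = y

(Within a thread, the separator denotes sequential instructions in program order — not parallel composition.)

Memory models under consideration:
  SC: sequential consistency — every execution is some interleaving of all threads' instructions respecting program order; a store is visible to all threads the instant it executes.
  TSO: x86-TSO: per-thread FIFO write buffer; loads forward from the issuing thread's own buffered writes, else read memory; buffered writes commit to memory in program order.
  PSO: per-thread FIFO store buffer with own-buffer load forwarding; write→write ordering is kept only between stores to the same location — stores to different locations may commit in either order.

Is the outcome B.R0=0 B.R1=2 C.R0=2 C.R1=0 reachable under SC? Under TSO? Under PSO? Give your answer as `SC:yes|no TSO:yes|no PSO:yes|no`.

outcome vector order: (B.R0,B.R1,C.R0,C.R1)
SC: 9 outcomes — {(0,0,0,0); (0,0,0,2); (0,0,2,2); (0,2,0,0); (0,2,0,2); (0,2,2,2); (2,2,0,0); (2,2,0,2); (2,2,2,2)}
TSO: 9 outcomes — {(0,0,0,0); (0,0,0,2); (0,0,2,2); (0,2,0,0); (0,2,0,2); (0,2,2,2); (2,2,0,0); (2,2,0,2); (2,2,2,2)}
PSO: 12 outcomes — {(0,0,0,0); (0,0,0,2); (0,0,2,0); (0,0,2,2); (0,2,0,0); (0,2,0,2); (0,2,2,0); (0,2,2,2); (2,2,0,0); (2,2,0,2); (2,2,2,0); (2,2,2,2)}
target (0,2,2,0) ∈ {PSO}

SC:no TSO:no PSO:yes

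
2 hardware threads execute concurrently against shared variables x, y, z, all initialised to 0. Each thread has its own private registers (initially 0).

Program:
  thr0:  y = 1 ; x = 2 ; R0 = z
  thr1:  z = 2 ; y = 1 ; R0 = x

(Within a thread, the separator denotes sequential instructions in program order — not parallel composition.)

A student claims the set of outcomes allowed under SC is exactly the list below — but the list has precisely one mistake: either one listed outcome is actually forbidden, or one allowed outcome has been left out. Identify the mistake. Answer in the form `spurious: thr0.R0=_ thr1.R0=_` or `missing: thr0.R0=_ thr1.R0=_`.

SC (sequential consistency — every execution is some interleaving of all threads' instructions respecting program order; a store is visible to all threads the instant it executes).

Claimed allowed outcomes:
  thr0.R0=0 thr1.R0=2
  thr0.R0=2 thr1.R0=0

missing: thr0.R0=2 thr1.R0=2

outcome vector order: (thr0.R0,thr1.R0)
[SC] allowed = {0/2; 2/0; 2/2}
SC∖claimed = {2/2}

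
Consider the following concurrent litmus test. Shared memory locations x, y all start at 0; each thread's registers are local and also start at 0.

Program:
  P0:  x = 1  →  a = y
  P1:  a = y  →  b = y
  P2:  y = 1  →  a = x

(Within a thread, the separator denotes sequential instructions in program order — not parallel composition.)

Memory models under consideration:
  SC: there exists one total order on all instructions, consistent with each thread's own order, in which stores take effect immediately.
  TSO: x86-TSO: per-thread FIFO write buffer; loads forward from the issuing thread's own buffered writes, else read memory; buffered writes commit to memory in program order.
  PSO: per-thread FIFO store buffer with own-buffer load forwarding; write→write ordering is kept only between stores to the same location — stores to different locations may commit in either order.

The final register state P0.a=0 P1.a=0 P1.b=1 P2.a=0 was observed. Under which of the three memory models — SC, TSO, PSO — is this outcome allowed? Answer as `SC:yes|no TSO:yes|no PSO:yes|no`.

SC:no TSO:yes PSO:yes

outcome vector order: (P0.a,P1.a,P1.b,P2.a)
SC (9): 0/0/0/1 0/0/1/1 0/1/1/1 1/0/0/0 1/0/0/1 1/0/1/0 1/0/1/1 1/1/1/0 1/1/1/1
TSO (12): 0/0/0/0 0/0/0/1 0/0/1/0 0/0/1/1 0/1/1/0 0/1/1/1 1/0/0/0 1/0/0/1 1/0/1/0 1/0/1/1 1/1/1/0 1/1/1/1
PSO (12): 0/0/0/0 0/0/0/1 0/0/1/0 0/0/1/1 0/1/1/0 0/1/1/1 1/0/0/0 1/0/0/1 1/0/1/0 1/0/1/1 1/1/1/0 1/1/1/1
target 0/0/1/0 ∈ {TSO,PSO}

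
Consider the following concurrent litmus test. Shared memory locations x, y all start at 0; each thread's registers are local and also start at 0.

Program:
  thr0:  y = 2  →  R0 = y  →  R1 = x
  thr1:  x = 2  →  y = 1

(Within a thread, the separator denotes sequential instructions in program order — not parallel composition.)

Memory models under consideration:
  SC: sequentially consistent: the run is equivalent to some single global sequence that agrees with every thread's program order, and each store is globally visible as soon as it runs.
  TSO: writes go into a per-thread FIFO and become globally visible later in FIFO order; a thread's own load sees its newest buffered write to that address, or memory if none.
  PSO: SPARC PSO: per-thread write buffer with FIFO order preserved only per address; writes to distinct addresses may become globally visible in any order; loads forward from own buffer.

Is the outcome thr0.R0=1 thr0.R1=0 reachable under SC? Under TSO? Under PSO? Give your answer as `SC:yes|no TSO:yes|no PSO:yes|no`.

outcome vector order: (thr0.R0,thr0.R1)
under SC → 1/2 2/0 2/2
under TSO → 1/2 2/0 2/2
under PSO → 1/0 1/2 2/0 2/2
target 1/0 ∈ {PSO}

SC:no TSO:no PSO:yes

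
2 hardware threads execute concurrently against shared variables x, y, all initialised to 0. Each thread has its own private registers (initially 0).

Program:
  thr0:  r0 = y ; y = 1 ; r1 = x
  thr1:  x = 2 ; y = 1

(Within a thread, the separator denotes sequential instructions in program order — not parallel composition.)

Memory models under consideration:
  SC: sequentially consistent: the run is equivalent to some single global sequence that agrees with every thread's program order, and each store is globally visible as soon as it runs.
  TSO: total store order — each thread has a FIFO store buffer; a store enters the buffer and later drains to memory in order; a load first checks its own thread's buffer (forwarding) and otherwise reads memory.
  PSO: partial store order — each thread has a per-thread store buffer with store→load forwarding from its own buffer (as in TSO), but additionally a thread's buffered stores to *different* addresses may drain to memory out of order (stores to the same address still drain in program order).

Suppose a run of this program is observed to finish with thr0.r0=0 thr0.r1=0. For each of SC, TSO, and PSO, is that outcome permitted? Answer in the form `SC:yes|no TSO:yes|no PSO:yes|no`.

SC:yes TSO:yes PSO:yes

outcome vector order: (thr0.r0,thr0.r1)
SC (3): (0,0), (0,2), (1,2)
TSO (3): (0,0), (0,2), (1,2)
PSO (4): (0,0), (0,2), (1,0), (1,2)
target (0,0) ∈ {SC,TSO,PSO}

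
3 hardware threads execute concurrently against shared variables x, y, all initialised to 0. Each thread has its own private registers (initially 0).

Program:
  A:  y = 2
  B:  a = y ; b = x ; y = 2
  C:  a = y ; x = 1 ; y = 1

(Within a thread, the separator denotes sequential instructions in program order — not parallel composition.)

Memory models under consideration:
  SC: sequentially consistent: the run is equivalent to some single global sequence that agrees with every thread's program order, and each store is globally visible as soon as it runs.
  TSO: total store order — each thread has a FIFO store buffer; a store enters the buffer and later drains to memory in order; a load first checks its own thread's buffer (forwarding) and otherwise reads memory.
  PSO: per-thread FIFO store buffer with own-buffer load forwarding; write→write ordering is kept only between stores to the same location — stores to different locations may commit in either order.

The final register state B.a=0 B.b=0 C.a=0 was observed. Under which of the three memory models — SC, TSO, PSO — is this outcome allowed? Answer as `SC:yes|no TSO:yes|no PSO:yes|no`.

SC:yes TSO:yes PSO:yes

outcome vector order: (B.a,B.b,C.a)
[SC] allowed = {(0,0,0); (0,0,2); (0,1,0); (0,1,2); (1,1,0); (1,1,2); (2,0,0); (2,0,2); (2,1,0); (2,1,2)}
[TSO] allowed = {(0,0,0); (0,0,2); (0,1,0); (0,1,2); (1,1,0); (1,1,2); (2,0,0); (2,0,2); (2,1,0); (2,1,2)}
[PSO] allowed = {(0,0,0); (0,0,2); (0,1,0); (0,1,2); (1,0,0); (1,0,2); (1,1,0); (1,1,2); (2,0,0); (2,0,2); (2,1,0); (2,1,2)}
target (0,0,0) ∈ {SC,TSO,PSO}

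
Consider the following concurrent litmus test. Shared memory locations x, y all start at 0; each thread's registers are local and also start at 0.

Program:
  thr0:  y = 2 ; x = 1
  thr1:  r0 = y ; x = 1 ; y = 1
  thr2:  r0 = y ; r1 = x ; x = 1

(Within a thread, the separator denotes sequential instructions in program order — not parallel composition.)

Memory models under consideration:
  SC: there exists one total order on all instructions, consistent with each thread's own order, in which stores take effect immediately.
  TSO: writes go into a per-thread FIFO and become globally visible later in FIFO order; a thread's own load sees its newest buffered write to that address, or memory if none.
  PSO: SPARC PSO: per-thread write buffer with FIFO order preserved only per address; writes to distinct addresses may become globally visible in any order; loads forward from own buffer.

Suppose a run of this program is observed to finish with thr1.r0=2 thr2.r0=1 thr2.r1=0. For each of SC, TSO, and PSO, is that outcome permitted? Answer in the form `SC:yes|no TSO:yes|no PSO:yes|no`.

SC:no TSO:no PSO:yes

outcome vector order: (thr1.r0,thr2.r0,thr2.r1)
[SC] allowed = {000; 001; 011; 020; 021; 200; 201; 211; 220; 221}
[TSO] allowed = {000; 001; 011; 020; 021; 200; 201; 211; 220; 221}
[PSO] allowed = {000; 001; 010; 011; 020; 021; 200; 201; 210; 211; 220; 221}
target 210 ∈ {PSO}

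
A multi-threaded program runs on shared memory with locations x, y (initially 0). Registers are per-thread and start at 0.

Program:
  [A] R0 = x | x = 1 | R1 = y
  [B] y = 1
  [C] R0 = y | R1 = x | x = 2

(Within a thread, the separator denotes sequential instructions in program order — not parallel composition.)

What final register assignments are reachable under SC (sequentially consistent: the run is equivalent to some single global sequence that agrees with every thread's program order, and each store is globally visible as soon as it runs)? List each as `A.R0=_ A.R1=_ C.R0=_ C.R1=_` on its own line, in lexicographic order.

outcome vector order: (A.R0,A.R1,C.R0,C.R1)
|SC outcomes| = 10

A.R0=0 A.R1=0 C.R0=0 C.R1=0
A.R0=0 A.R1=0 C.R0=0 C.R1=1
A.R0=0 A.R1=0 C.R0=1 C.R1=1
A.R0=0 A.R1=1 C.R0=0 C.R1=0
A.R0=0 A.R1=1 C.R0=0 C.R1=1
A.R0=0 A.R1=1 C.R0=1 C.R1=0
A.R0=0 A.R1=1 C.R0=1 C.R1=1
A.R0=2 A.R1=0 C.R0=0 C.R1=0
A.R0=2 A.R1=1 C.R0=0 C.R1=0
A.R0=2 A.R1=1 C.R0=1 C.R1=0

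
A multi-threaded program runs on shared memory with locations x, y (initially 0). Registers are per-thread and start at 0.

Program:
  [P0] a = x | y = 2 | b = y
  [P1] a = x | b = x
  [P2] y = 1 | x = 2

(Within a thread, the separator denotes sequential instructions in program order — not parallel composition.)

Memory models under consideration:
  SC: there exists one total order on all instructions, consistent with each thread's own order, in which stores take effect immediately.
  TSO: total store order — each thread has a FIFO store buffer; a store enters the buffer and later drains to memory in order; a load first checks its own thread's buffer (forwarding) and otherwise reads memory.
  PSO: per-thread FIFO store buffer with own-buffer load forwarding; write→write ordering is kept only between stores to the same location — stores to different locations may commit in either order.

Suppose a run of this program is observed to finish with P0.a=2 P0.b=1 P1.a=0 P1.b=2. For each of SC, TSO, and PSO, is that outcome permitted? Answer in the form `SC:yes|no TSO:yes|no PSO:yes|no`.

outcome vector order: (P0.a,P0.b,P1.a,P1.b)
SC: 9 outcomes — {<0 1 0 0> <0 1 0 2> <0 1 2 2> <0 2 0 0> <0 2 0 2> <0 2 2 2> <2 2 0 0> <2 2 0 2> <2 2 2 2>}
TSO: 9 outcomes — {<0 1 0 0> <0 1 0 2> <0 1 2 2> <0 2 0 0> <0 2 0 2> <0 2 2 2> <2 2 0 0> <2 2 0 2> <2 2 2 2>}
PSO: 12 outcomes — {<0 1 0 0> <0 1 0 2> <0 1 2 2> <0 2 0 0> <0 2 0 2> <0 2 2 2> <2 1 0 0> <2 1 0 2> <2 1 2 2> <2 2 0 0> <2 2 0 2> <2 2 2 2>}
target <2 1 0 2> ∈ {PSO}

SC:no TSO:no PSO:yes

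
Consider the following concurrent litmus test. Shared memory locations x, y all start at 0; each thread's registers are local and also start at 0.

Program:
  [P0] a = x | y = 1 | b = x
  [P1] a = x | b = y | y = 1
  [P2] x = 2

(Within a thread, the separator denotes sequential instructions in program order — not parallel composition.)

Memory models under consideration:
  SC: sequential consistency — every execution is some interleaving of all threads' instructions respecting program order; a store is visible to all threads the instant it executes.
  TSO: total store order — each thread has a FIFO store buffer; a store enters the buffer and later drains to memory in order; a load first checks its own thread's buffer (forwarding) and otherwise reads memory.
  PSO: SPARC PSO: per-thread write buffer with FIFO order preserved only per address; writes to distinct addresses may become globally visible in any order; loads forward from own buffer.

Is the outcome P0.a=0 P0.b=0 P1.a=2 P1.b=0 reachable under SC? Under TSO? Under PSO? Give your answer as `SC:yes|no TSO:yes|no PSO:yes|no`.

SC:no TSO:yes PSO:yes

outcome vector order: (P0.a,P0.b,P1.a,P1.b)
under SC → <0 0 0 0>, <0 0 0 1>, <0 0 2 1>, <0 2 0 0>, <0 2 0 1>, <0 2 2 0>, <0 2 2 1>, <2 2 0 0>, <2 2 0 1>, <2 2 2 0>, <2 2 2 1>
under TSO → <0 0 0 0>, <0 0 0 1>, <0 0 2 0>, <0 0 2 1>, <0 2 0 0>, <0 2 0 1>, <0 2 2 0>, <0 2 2 1>, <2 2 0 0>, <2 2 0 1>, <2 2 2 0>, <2 2 2 1>
under PSO → <0 0 0 0>, <0 0 0 1>, <0 0 2 0>, <0 0 2 1>, <0 2 0 0>, <0 2 0 1>, <0 2 2 0>, <0 2 2 1>, <2 2 0 0>, <2 2 0 1>, <2 2 2 0>, <2 2 2 1>
target <0 0 2 0> ∈ {TSO,PSO}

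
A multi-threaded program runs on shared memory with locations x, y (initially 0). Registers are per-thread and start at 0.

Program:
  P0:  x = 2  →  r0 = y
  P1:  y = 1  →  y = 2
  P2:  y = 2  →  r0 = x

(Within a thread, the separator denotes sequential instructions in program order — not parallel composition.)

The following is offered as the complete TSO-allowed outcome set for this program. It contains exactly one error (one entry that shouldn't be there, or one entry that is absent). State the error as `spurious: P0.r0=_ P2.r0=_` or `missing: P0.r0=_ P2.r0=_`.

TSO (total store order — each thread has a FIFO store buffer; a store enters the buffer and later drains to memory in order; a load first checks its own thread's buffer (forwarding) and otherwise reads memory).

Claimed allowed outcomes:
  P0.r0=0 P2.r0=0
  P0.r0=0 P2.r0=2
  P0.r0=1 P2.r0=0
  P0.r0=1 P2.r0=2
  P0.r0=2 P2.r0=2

missing: P0.r0=2 P2.r0=0

outcome vector order: (P0.r0,P2.r0)
TSO (6): (0,0) (0,2) (1,0) (1,2) (2,0) (2,2)
TSO∖claimed = {(2,0)}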